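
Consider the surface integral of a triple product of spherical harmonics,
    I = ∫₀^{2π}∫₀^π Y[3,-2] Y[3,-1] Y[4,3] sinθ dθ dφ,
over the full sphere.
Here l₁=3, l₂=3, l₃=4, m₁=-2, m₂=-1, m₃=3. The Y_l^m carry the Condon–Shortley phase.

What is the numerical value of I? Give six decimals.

-0.095955

Rules hold: Σm=0, L=10 even, 0≤4≤6.
N = 7·7·9 = 441
Δ = 2!·4!·4!/11! = 1/34650
Racah Σ t=0..2: t=0:+1/72 t=1:−1/16 t=2:+1/72 = -5/144
⇒ 3j(3 3 4; 0 0 0)² = 2/77, sgn -1
Racah Σ t=1..2: t=1:−1/144 t=2:+1/288 = -1/288
⇒ 3j(3 3 4; -2 -1 3)² = 1/99, sgn +1
4πI² = N·(3j₀)²·(3jₘ)² = 14/121
I = -1·√(0.115702/4π) = -0.09595473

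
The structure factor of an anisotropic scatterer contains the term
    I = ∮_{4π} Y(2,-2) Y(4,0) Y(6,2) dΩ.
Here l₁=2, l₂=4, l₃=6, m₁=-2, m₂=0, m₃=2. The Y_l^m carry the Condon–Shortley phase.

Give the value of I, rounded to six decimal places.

Checks pass: Σm=0; 12 even; l₃=6∈[2,6].
(2·2+1)(2·4+1)(2·6+1) = 585
Δ: 0! 4! 8! / 13! → 1/6435
sum: t=0:+1/2304 = 1/2304
3j²(2 4 6; 0 0 0) = Δ·Π!·Σ² = 5/143  (sign +1)
sum: t=0:+1/13824 = 1/13824
3j²(2 4 6; -2 0 2) = Δ·Π!·Σ² = 14/1287  (sign +1)
combine: 4πI² = 585·5/143·14/1287 = 350/1573
take √, sign +1: I = 0.13306527

0.133065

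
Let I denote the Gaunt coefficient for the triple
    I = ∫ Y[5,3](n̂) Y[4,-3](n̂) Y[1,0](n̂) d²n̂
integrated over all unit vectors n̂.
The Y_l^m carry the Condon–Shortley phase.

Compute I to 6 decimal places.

-0.196426

Rules hold: Σm=0, L=10 even, 1≤1≤9.
N = 11·9·3 = 297
Δ = 8!·2!·0!/11! = 1/495
Racah Σ t=4..4: t=4:+1/576 = 1/576
⇒ 3j(5 4 1; 0 0 0)² = 5/99, sgn -1
Racah Σ t=1..1: t=1:−1/5040 = -1/5040
⇒ 3j(5 4 1; 3 -3 0)² = 16/495, sgn +1
4πI² = N·(3j₀)²·(3jₘ)² = 16/33
I = -1·√(0.484848/4π) = -0.19642560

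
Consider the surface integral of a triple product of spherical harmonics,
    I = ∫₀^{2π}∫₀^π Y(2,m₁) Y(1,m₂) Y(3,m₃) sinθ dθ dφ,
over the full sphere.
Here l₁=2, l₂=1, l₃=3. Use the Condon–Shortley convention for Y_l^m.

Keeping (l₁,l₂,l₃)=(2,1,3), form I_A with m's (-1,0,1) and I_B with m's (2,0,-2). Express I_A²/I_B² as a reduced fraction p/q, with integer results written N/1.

8/5

l's match ⇒ only the (l;m) 3-j factors differ between A and B.
A: triangle coeff Δ(2,1,3) = 1/105; Σ_t [0,0]: t=0:+1/6 = 1/6; (3j)²=8/105 [(2 1 3; -1 0 1)], sign=+1
B: triangle coeff Δ(2,1,3) = 1/105; Σ_t [0,0]: t=0:+1/24 = 1/24; (3j)²=1/21 [(2 1 3; 2 0 -2)], sign=-1
I_A²/I_B² = (8/105)/(1/21) = 8/5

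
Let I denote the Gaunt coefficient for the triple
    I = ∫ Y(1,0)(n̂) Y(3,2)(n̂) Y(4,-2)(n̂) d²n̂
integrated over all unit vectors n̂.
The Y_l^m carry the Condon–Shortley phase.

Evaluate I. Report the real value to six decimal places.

0.213244

m-sum 0 ✓  L=8 even ✓  2≤4≤4 ✓
Π(2lᵢ+1) = 3×7×9 = 189
triangle coeff Δ(1,3,4) = 1/252
Σ_t [0,0]: t=0:+1/36 = 1/36
(3j)²=4/63 [(1 3 4; 0 0 0)], sign=+1
Σ_t [0,0]: t=0:+1/120 = 1/120
(3j)²=1/21 [(1 3 4; 0 2 -2)], sign=+1
⇒ 4πI² = 4/7
I = (+1)√(4/7/(4π)) = 0.21324362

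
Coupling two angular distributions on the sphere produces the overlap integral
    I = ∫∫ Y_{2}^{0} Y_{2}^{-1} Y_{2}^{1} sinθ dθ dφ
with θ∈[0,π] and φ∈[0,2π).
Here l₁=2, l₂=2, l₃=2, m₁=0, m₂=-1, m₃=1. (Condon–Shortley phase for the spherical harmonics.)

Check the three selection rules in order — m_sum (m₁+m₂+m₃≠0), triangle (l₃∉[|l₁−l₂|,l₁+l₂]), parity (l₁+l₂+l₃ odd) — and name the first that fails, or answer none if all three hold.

none

Σmᵢ = 0  ✓
l₃∈[|l₁−l₂|,l₁+l₂]=[0,4], have l₃=2  ✓
Σlᵢ = 6 ⇒ even  ✓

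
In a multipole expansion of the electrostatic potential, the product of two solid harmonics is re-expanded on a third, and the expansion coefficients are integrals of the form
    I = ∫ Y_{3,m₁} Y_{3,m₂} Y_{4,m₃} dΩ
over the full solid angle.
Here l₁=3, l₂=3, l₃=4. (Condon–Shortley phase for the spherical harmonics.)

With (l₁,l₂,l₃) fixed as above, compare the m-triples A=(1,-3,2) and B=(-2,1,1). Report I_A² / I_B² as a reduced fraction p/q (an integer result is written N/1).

27/16

l's match ⇒ only the (l;m) 3-j factors differ between A and B.
A: triangle coeff Δ(3,3,4) = 1/34650; Σ_t [0,0]: t=0:+1/192 = 1/192; (3j)²=3/77 [(3 3 4; 1 -3 2)], sign=+1
B: triangle coeff Δ(3,3,4) = 1/34650; Σ_t [1,2]: t=1:−1/144 t=2:+1/48 = 1/72; (3j)²=16/693 [(3 3 4; -2 1 1)], sign=-1
I_A²/I_B² = (3/77)/(16/693) = 27/16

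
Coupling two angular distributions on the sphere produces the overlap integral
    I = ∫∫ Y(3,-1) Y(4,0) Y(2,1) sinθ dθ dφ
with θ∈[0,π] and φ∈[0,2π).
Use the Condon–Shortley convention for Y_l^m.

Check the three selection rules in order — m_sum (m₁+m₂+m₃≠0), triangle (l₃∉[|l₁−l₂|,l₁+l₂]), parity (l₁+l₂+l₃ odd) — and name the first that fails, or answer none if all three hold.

parity

Σmᵢ = 0  ✓
l₃∈[|l₁−l₂|,l₁+l₂]=[1,7], have l₃=2  ✓
Σlᵢ = 9 ⇒ odd  ✗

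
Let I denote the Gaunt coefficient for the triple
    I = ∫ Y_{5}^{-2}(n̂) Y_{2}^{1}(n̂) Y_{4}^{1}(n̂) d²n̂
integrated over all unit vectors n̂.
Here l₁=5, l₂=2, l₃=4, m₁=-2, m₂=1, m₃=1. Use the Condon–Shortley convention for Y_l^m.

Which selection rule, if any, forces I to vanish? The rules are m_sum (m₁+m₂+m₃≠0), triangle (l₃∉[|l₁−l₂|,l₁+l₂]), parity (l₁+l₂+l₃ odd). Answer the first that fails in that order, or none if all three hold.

parity

m₁+m₂+m₃ = -2 + 1 + 1 = 0  ✓
triangle: |5−2|=3 ≤ l₃=4 ≤ 5+2=7  ✓
parity: l₁+l₂+l₃ = 11 is odd  ✗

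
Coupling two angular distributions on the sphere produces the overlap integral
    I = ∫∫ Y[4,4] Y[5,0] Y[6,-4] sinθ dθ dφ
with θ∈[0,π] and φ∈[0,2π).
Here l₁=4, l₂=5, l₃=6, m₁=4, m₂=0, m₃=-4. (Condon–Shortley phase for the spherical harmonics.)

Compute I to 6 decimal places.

Σlᵢ=15 odd — θ-integrand is odd under cosθ→−cosθ; I=0

0.000000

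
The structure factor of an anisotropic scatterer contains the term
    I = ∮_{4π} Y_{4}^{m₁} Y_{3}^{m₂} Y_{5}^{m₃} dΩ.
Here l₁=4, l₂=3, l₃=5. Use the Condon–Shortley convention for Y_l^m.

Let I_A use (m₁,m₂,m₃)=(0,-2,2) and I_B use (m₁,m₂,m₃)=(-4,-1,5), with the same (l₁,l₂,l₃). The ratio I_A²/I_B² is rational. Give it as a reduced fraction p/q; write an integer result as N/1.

Shared (l₁,l₂,l₃)=(4,3,5): N and (l;000)² cancel in I_A²/I_B².
A: Δ = 2!·6!·4!/13! = 1/180180; Racah Σ t=0..1: t=0:+1/576 t=1:−1/864 = 1/1728; ⇒ 3j(4 3 5; 0 -2 2)² = 5/1287, sgn -1
B: Δ = 2!·6!·4!/13! = 1/180180; Racah Σ t=2..2: t=2:+1/34560 = 1/34560; ⇒ 3j(4 3 5; -4 -1 5)² = 14/429, sgn +1
I_A²/I_B² = (5/1287)/(14/429) = 5/42

5/42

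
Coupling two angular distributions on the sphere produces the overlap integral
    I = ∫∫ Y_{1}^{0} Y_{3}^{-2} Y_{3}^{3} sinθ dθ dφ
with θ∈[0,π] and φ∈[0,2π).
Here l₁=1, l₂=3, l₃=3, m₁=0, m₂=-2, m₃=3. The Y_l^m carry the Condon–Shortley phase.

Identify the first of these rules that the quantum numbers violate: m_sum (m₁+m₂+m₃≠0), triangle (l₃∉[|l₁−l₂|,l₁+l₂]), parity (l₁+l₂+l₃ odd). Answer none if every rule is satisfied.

Σmᵢ = 1  ✗
l₃∈[|l₁−l₂|,l₁+l₂]=[2,4], have l₃=3
Σlᵢ = 7 ⇒ odd

m_sum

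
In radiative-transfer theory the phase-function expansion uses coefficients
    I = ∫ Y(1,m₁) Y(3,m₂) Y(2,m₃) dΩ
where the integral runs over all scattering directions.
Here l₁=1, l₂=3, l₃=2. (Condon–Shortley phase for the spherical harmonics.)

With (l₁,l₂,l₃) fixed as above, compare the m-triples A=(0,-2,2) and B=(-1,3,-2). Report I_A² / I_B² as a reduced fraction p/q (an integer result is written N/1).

l's match ⇒ only the (l;m) 3-j factors differ between A and B.
A: triangle coeff Δ(1,3,2) = 1/105; Σ_t [1,1]: t=1:−1/24 = -1/24; (3j)²=1/21 [(1 3 2; 0 -2 2)], sign=-1
B: triangle coeff Δ(1,3,2) = 1/105; Σ_t [2,2]: t=2:+1/48 = 1/48; (3j)²=1/7 [(1 3 2; -1 3 -2)], sign=+1
I_A²/I_B² = (1/21)/(1/7) = 1/3

1/3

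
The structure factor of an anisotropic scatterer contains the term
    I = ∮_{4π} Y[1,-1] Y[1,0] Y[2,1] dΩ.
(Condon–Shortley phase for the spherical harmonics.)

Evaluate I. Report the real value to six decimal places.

m-sum 0 ✓  L=4 even ✓  0≤2≤2 ✓
Π(2lᵢ+1) = 3×3×5 = 45
triangle coeff Δ(1,1,2) = 1/30
Σ_t [0,0]: t=0:+1/1 = 1/1
(3j)²=2/15 [(1 1 2; 0 0 0)], sign=+1
Σ_t [0,0]: t=0:+1/2 = 1/2
(3j)²=1/10 [(1 1 2; -1 0 1)], sign=-1
⇒ 4πI² = 3/5
I = (-1)√(3/5/(4π)) = -0.21850969

-0.218510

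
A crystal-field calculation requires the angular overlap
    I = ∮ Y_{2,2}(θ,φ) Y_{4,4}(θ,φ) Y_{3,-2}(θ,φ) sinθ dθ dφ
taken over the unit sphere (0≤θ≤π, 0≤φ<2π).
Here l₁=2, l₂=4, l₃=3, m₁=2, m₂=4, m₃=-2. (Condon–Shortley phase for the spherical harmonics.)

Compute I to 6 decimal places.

2 + 4 − 2 = 4 ≠ 0: azimuthal integral kills it; I = 0

0.000000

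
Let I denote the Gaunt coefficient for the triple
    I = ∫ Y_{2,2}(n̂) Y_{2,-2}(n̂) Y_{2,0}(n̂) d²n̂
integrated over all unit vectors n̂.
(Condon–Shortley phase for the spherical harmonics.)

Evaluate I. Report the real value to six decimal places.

-0.180224

Rules hold: Σm=0, L=6 even, 0≤2≤4.
N = 5·5·5 = 125
Δ = 2!·2!·2!/7! = 1/630
Racah Σ t=0..2: t=0:+1/8 t=1:−1/1 t=2:+1/8 = -3/4
⇒ 3j(2 2 2; 0 0 0)² = 2/35, sgn -1
Racah Σ t=0..0: t=0:+1/8 = 1/8
⇒ 3j(2 2 2; 2 -2 0)² = 2/35, sgn +1
4πI² = N·(3j₀)²·(3jₘ)² = 20/49
I = -1·√(0.408163/4π) = -0.18022375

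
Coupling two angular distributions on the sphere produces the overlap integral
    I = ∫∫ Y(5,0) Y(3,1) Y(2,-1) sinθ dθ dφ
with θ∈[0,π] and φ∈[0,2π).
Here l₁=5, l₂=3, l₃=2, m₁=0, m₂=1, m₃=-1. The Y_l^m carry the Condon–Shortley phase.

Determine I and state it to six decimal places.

Rules hold: Σm=0, L=10 even, 2≤2≤8.
N = 11·7·5 = 385
Δ = 6!·4!·0!/11! = 1/2310
Racah Σ t=3..3: t=3:−1/144 = -1/144
⇒ 3j(5 3 2; 0 0 0)² = 10/231, sgn -1
Racah Σ t=4..4: t=4:+1/288 = 1/288
⇒ 3j(5 3 2; 0 1 -1)² = 5/231, sgn -1
4πI² = N·(3j₀)²·(3jₘ)² = 250/693
I = +1·√(0.36075/4π) = 0.16943318

0.169433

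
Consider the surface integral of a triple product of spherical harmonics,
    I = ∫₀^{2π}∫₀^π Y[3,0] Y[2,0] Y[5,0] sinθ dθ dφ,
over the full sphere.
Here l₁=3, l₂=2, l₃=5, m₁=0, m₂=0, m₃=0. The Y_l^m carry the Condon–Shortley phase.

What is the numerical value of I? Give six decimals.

0.239615

m-sum 0 ✓  L=10 even ✓  1≤5≤5 ✓
Π(2lᵢ+1) = 7×5×11 = 385
triangle coeff Δ(3,2,5) = 1/2310
Σ_t [0,0]: t=0:+1/144 = 1/144
(3j)²=10/231 [(3 2 5; 0 0 0)], sign=-1
(m-triple is (0,0,0) — same symbol as above.)
⇒ 4πI² = 500/693
I = (+1)√(500/693/(4π)) = 0.23961470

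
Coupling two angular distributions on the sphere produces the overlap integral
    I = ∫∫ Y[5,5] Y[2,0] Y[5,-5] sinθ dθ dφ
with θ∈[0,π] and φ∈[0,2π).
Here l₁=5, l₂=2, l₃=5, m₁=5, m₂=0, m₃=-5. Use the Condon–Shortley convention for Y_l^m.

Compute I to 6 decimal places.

0.242609

Checks pass: Σm=0; 12 even; l₃=5∈[3,7].
(2·5+1)(2·2+1)(2·5+1) = 605
Δ: 2! 8! 2! / 13! → 1/38610
sum: t=0:+1/2880 t=1:−1/576 t=2:+1/2880 = -1/960
3j²(5 2 5; 0 0 0) = Δ·Π!·Σ² = 10/429  (sign +1)
sum: t=0:+1/161280 = 1/161280
3j²(5 2 5; 5 0 -5) = Δ·Π!·Σ² = 15/286  (sign +1)
combine: 4πI² = 605·10/429·15/286 = 125/169
take √, sign +1: I = 0.24260890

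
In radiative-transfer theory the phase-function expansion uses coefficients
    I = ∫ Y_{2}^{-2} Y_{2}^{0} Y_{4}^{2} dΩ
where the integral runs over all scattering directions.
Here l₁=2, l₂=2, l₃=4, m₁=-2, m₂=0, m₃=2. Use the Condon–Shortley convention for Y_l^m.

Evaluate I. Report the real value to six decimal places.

0.156078

Rules hold: Σm=0, L=8 even, 0≤4≤4.
N = 5·5·9 = 225
Δ = 0!·4!·4!/9! = 1/630
Racah Σ t=0..0: t=0:+1/16 = 1/16
⇒ 3j(2 2 4; 0 0 0)² = 2/35, sgn +1
Racah Σ t=0..0: t=0:+1/96 = 1/96
⇒ 3j(2 2 4; -2 0 2)² = 1/42, sgn +1
4πI² = N·(3j₀)²·(3jₘ)² = 15/49
I = +1·√(0.306122/4π) = 0.15607835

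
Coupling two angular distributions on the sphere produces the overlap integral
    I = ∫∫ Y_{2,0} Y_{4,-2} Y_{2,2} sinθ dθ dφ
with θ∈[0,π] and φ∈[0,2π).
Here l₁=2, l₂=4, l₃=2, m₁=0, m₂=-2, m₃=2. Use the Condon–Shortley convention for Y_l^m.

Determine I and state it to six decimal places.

0.156078

Checks pass: Σm=0; 8 even; l₃=2∈[2,6].
(2·2+1)(2·4+1)(2·2+1) = 225
Δ: 4! 0! 4! / 9! → 1/630
sum: t=2:+1/16 = 1/16
3j²(2 4 2; 0 0 0) = Δ·Π!·Σ² = 2/35  (sign +1)
sum: t=2:+1/96 = 1/96
3j²(2 4 2; 0 -2 2) = Δ·Π!·Σ² = 1/42  (sign +1)
combine: 4πI² = 225·2/35·1/42 = 15/49
take √, sign +1: I = 0.15607835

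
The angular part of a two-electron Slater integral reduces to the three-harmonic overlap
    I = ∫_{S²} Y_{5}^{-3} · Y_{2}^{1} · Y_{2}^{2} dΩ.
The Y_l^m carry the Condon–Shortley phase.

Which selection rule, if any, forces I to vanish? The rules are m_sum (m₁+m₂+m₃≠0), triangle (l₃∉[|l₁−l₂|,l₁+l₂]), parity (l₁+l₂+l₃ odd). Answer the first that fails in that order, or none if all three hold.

triangle

m₁+m₂+m₃ = -3 + 1 + 2 = 0  ✓
triangle: |5−2|=3 ≤ l₃=2 ≤ 5+2=7  ✗
parity: l₁+l₂+l₃ = 9 is odd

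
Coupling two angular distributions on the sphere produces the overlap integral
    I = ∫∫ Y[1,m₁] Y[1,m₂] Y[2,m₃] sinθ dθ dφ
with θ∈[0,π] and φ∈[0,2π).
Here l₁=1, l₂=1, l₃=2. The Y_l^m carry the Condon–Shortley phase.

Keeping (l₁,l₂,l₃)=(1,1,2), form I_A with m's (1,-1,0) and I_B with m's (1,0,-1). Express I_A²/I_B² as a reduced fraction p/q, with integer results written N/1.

Same 1,1,2: normalisation and zero-m 3j drop out of the ratio.
A: Δ: 0! 2! 2! / 5! → 1/30; sum: t=0:+1/4 = 1/4; 3j²(1 1 2; 1 -1 0) = Δ·Π!·Σ² = 1/30  (sign +1)
B: Δ: 0! 2! 2! / 5! → 1/30; sum: t=0:+1/2 = 1/2; 3j²(1 1 2; 1 0 -1) = Δ·Π!·Σ² = 1/10  (sign -1)
I_A²/I_B² = (1/30)/(1/10) = 1/3

1/3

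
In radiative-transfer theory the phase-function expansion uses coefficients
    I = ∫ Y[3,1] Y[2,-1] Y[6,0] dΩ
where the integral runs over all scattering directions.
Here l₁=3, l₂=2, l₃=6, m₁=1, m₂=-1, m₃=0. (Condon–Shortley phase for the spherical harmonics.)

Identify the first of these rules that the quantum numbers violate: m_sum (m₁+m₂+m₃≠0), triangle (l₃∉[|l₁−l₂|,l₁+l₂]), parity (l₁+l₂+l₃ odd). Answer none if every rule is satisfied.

triangle

m₁+m₂+m₃ = 1 − 1 + 0 = 0  ✓
triangle: |3−2|=1 ≤ l₃=6 ≤ 3+2=5  ✗
parity: l₁+l₂+l₃ = 11 is odd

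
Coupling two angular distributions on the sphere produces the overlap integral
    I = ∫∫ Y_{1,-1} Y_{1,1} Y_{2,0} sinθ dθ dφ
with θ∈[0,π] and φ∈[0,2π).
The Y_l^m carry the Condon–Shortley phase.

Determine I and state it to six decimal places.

Checks pass: Σm=0; 4 even; l₃=2∈[0,2].
(2·1+1)(2·1+1)(2·2+1) = 45
Δ: 0! 2! 2! / 5! → 1/30
sum: t=0:+1/1 = 1/1
3j²(1 1 2; 0 0 0) = Δ·Π!·Σ² = 2/15  (sign +1)
sum: t=0:+1/4 = 1/4
3j²(1 1 2; -1 1 0) = Δ·Π!·Σ² = 1/30  (sign +1)
combine: 4πI² = 45·2/15·1/30 = 1/5
take √, sign +1: I = 0.12615663

0.126157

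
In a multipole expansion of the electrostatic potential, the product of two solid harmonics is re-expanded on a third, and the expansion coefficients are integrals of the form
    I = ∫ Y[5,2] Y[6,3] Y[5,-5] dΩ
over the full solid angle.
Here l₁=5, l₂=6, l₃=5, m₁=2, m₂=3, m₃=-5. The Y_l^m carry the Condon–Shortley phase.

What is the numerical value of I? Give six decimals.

-0.172202

m-sum 0 ✓  L=16 even ✓  1≤5≤11 ✓
Π(2lᵢ+1) = 11×13×11 = 1573
triangle coeff Δ(5,6,5) = 1/28588560
Σ_t [1,5]: t=1:−1/345600 t=2:+1/13824 t=3:−1/5184 t=4:+1/13824 t=5:−1/345600 = -7/129600
(3j)²=80/7293 [(5 6 5; 0 0 0)], sign=+1
Σ_t [3,3]: t=3:−1/622080 = -1/622080
(3j)²=105/4862 [(5 6 5; 2 3 -5)], sign=-1
⇒ 4πI² = 1400/3757
I = (-1)√(1400/3757/(4π)) = -0.17220212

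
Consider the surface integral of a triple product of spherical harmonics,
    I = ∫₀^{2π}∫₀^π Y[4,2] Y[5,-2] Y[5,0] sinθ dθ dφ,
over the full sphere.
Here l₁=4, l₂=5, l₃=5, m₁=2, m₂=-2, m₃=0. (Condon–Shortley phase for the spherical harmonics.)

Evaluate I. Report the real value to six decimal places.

-0.099440

m-sum 0 ✓  L=14 even ✓  1≤5≤9 ✓
Π(2lᵢ+1) = 9×11×11 = 1089
triangle coeff Δ(4,5,5) = 1/3153150
Σ_t [0,4]: t=0:+1/69120 t=1:−1/1728 t=2:+1/576 t=3:−1/1728 t=4:+1/69120 = 7/11520
(3j)²=2/143 [(4 5 5; 0 0 0)], sign=-1
Σ_t [0,2]: t=0:+1/3456 t=1:−1/1728 t=2:+1/11520 = -7/34560
(3j)²=7/858 [(4 5 5; 2 -2 0)], sign=+1
⇒ 4πI² = 21/169
I = (-1)√(21/169/(4π)) = -0.09944006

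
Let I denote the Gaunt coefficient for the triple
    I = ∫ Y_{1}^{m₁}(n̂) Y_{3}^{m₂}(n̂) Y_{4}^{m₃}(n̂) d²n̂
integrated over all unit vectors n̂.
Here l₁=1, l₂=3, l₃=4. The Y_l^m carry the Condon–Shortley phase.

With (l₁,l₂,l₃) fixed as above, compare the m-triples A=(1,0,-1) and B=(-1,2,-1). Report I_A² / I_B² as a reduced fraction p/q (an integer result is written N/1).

Shared (l₁,l₂,l₃)=(1,3,4): N and (l;000)² cancel in I_A²/I_B².
A: Δ = 0!·2!·6!/9! = 1/252; Racah Σ t=0..0: t=0:+1/72 = 1/72; ⇒ 3j(1 3 4; 1 0 -1)² = 5/126, sgn -1
B: Δ = 0!·2!·6!/9! = 1/252; Racah Σ t=0..0: t=0:+1/240 = 1/240; ⇒ 3j(1 3 4; -1 2 -1)² = 1/84, sgn -1
I_A²/I_B² = (5/126)/(1/84) = 10/3

10/3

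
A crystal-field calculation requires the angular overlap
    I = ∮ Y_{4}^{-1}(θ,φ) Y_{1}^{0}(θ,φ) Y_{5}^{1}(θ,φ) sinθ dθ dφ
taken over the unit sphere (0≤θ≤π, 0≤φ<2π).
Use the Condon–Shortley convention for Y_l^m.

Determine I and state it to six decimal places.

Checks pass: Σm=0; 10 even; l₃=5∈[3,5].
(2·4+1)(2·1+1)(2·5+1) = 297
Δ: 0! 8! 2! / 11! → 1/495
sum: t=0:+1/576 = 1/576
3j²(4 1 5; 0 0 0) = Δ·Π!·Σ² = 5/99  (sign -1)
sum: t=0:+1/720 = 1/720
3j²(4 1 5; -1 0 1) = Δ·Π!·Σ² = 8/165  (sign +1)
combine: 4πI² = 297·5/99·8/165 = 8/11
take √, sign -1: I = -0.24057125

-0.240571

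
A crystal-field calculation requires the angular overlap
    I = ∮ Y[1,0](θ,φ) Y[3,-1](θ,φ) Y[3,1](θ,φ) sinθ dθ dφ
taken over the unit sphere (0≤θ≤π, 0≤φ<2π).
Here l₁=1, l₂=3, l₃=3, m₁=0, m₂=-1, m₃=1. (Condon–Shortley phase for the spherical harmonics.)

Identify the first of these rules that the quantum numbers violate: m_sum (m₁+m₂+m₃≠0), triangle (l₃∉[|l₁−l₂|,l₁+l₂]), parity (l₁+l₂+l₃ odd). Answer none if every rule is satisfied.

parity

m₁+m₂+m₃ = 0 − 1 + 1 = 0  ✓
triangle: |1−3|=2 ≤ l₃=3 ≤ 1+3=4  ✓
parity: l₁+l₂+l₃ = 7 is odd  ✗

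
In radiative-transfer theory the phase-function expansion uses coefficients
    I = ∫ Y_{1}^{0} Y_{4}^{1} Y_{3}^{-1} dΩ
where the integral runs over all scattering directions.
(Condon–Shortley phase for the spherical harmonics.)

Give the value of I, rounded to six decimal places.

m-sum 0 ✓  L=8 even ✓  3≤3≤5 ✓
Π(2lᵢ+1) = 3×9×7 = 189
triangle coeff Δ(1,4,3) = 1/252
Σ_t [1,1]: t=1:−1/36 = -1/36
(3j)²=4/63 [(1 4 3; 0 0 0)], sign=+1
Σ_t [1,1]: t=1:−1/48 = -1/48
(3j)²=5/84 [(1 4 3; 0 1 -1)], sign=-1
⇒ 4πI² = 5/7
I = (-1)√(5/7/(4π)) = -0.23841361

-0.238414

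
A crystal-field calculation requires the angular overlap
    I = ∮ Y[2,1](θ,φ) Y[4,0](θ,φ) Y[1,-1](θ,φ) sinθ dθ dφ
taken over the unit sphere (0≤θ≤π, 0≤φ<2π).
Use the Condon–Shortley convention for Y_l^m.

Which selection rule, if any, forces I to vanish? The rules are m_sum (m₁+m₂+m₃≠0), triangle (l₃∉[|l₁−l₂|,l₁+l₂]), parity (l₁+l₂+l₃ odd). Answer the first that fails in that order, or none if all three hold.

triangle

azimuthal sum: 1 + 0 − 1 = 0  ✓
2 ≤ 1 ≤ 6 (triangle on l)  ✗
L = 2 + 4 + 1 = 7 (odd)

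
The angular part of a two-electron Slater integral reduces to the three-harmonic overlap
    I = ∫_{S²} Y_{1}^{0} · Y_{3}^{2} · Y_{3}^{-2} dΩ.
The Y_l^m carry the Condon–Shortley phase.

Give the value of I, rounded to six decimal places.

L=7 odd ⇒ parity kills the (l;000) factor ⇒ I = 0

0.000000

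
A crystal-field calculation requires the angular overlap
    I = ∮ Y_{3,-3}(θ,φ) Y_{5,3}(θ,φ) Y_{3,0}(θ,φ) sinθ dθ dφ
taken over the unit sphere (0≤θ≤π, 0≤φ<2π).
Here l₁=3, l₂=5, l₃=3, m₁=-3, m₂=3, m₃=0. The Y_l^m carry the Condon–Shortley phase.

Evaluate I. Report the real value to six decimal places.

0.000000

L=11 odd ⇒ parity kills the (l;000) factor ⇒ I = 0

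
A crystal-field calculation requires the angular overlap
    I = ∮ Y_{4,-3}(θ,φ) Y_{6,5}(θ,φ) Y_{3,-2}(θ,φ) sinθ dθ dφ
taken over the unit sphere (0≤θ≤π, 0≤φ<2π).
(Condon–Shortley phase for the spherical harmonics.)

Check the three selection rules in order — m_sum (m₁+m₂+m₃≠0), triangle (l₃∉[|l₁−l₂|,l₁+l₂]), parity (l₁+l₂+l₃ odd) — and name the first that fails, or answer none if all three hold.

m₁+m₂+m₃ = -3 + 5 − 2 = 0  ✓
triangle: |4−6|=2 ≤ l₃=3 ≤ 4+6=10  ✓
parity: l₁+l₂+l₃ = 13 is odd  ✗

parity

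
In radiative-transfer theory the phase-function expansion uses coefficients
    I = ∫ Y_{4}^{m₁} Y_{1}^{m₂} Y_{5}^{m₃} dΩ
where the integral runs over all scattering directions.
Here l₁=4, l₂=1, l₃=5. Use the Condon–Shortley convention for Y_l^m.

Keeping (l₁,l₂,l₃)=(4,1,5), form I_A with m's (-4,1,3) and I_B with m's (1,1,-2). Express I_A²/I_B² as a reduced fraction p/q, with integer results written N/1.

l's match ⇒ only the (l;m) 3-j factors differ between A and B.
A: triangle coeff Δ(4,1,5) = 1/495; Σ_t [0,0]: t=0:+1/80640 = 1/80640; (3j)²=1/495 [(4 1 5; -4 1 3)], sign=+1
B: triangle coeff Δ(4,1,5) = 1/495; Σ_t [0,0]: t=0:+1/1440 = 1/1440; (3j)²=7/165 [(4 1 5; 1 1 -2)], sign=-1
I_A²/I_B² = (1/495)/(7/165) = 1/21

1/21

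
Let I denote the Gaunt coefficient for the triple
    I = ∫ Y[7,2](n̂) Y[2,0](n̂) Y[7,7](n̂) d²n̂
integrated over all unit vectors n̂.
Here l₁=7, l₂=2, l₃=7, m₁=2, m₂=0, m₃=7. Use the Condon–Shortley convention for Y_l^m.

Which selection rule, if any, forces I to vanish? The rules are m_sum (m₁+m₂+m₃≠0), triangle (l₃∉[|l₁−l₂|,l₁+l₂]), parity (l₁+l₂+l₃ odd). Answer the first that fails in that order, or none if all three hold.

m₁+m₂+m₃ = 2 + 0 + 7 = 9  ✗
triangle: |7−2|=5 ≤ l₃=7 ≤ 7+2=9
parity: l₁+l₂+l₃ = 16 is even

m_sum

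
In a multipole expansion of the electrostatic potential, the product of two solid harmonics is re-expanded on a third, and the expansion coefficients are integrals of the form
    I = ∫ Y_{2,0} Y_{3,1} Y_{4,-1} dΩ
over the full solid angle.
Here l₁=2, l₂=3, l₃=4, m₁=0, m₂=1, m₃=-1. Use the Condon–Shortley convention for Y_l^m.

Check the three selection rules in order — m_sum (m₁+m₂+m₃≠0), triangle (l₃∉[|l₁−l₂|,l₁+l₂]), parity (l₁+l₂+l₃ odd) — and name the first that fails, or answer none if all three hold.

m₁+m₂+m₃ = 0 + 1 − 1 = 0  ✓
triangle: |2−3|=1 ≤ l₃=4 ≤ 2+3=5  ✓
parity: l₁+l₂+l₃ = 9 is odd  ✗

parity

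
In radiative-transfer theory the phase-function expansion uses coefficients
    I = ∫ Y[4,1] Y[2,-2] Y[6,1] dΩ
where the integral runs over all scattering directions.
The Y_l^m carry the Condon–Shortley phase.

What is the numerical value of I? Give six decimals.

Rules hold: Σm=0, L=12 even, 2≤6≤6.
N = 9·5·13 = 585
Δ = 0!·8!·4!/13! = 1/6435
Racah Σ t=0..0: t=0:+1/2304 = 1/2304
⇒ 3j(4 2 6; 0 0 0)² = 5/143, sgn +1
Racah Σ t=0..0: t=0:+1/17280 = 1/17280
⇒ 3j(4 2 6; 1 -2 1)² = 7/1287, sgn -1
4πI² = N·(3j₀)²·(3jₘ)² = 175/1573
I = -1·√(0.111252/4π) = -0.09409136

-0.094091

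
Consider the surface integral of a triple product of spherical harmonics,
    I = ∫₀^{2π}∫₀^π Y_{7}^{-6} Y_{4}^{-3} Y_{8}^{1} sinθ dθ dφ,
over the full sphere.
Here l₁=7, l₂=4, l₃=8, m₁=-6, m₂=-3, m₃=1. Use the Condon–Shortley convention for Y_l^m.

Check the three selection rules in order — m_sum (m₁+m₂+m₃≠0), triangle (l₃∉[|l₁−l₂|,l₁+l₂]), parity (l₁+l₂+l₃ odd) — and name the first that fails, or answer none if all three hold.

m_sum

m₁+m₂+m₃ = -6 − 3 + 1 = -8  ✗
triangle: |7−4|=3 ≤ l₃=8 ≤ 7+4=11
parity: l₁+l₂+l₃ = 19 is odd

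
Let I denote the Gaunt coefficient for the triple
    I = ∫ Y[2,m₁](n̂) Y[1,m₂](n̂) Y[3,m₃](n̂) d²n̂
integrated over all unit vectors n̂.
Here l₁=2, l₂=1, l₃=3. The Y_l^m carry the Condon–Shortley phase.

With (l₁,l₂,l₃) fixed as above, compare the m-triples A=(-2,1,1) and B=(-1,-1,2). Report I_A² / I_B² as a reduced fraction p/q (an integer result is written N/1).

Shared (l₁,l₂,l₃)=(2,1,3): N and (l;000)² cancel in I_A²/I_B².
A: Δ = 0!·4!·2!/7! = 1/105; Racah Σ t=0..0: t=0:+1/48 = 1/48; ⇒ 3j(2 1 3; -2 1 1)² = 1/105, sgn +1
B: Δ = 0!·4!·2!/7! = 1/105; Racah Σ t=0..0: t=0:+1/12 = 1/12; ⇒ 3j(2 1 3; -1 -1 2)² = 2/21, sgn -1
I_A²/I_B² = (1/105)/(2/21) = 1/10

1/10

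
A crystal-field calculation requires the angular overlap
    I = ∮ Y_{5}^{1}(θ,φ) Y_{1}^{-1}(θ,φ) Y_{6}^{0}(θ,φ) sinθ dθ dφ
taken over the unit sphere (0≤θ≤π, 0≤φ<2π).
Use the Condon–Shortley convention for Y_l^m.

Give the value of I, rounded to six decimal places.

0.158246

m-sum 0 ✓  L=12 even ✓  4≤6≤6 ✓
Π(2lᵢ+1) = 11×3×13 = 429
triangle coeff Δ(5,1,6) = 1/858
Σ_t [0,0]: t=0:+1/14400 = 1/14400
(3j)²=6/143 [(5 1 6; 0 0 0)], sign=+1
Σ_t [0,0]: t=0:+1/34560 = 1/34560
(3j)²=5/286 [(5 1 6; 1 -1 0)], sign=+1
⇒ 4πI² = 45/143
I = (+1)√(45/143/(4π)) = 0.15824621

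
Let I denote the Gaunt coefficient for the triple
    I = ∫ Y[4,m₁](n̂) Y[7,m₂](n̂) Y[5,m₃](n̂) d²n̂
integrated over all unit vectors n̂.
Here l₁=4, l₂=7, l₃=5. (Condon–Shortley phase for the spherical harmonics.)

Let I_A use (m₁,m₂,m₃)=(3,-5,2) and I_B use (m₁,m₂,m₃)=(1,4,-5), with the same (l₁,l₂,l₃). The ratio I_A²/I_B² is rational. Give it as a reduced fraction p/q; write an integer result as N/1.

Shared (l₁,l₂,l₃)=(4,7,5): N and (l;000)² cancel in I_A²/I_B².
A: Δ = 6!·2!·8!/17! = 1/6126120; Racah Σ t=0..1: t=0:+1/1036800 t=1:−1/1209600 = 1/7257600; ⇒ 3j(4 7 5; 3 -5 2)² = 1/2210, sgn -1
B: Δ = 6!·2!·8!/17! = 1/6126120; Racah Σ t=3..3: t=3:−1/2903040 = -1/2903040; ⇒ 3j(4 7 5; 1 4 -5)² = 75/6188, sgn -1
I_A²/I_B² = (1/2210)/(75/6188) = 14/375

14/375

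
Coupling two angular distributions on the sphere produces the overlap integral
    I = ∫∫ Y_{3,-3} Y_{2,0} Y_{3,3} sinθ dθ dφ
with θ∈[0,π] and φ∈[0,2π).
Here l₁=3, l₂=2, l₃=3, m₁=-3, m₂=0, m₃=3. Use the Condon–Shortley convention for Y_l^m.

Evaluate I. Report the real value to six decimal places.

0.210261

Checks pass: Σm=0; 8 even; l₃=3∈[1,5].
(2·3+1)(2·2+1)(2·3+1) = 245
Δ: 2! 4! 2! / 9! → 1/3780
sum: t=0:+1/24 t=1:−1/4 t=2:+1/24 = -1/6
3j²(3 2 3; 0 0 0) = Δ·Π!·Σ² = 4/105  (sign +1)
sum: t=2:+1/96 = 1/96
3j²(3 2 3; -3 0 3) = Δ·Π!·Σ² = 5/84  (sign +1)
combine: 4πI² = 245·4/105·5/84 = 5/9
take √, sign +1: I = 0.21026104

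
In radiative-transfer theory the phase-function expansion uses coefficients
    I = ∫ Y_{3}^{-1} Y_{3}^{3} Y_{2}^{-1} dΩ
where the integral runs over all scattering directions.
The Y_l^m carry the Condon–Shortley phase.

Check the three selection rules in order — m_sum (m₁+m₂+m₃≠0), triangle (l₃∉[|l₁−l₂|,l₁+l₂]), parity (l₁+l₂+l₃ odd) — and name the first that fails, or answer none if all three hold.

azimuthal sum: -1 + 3 − 1 = 1  ✗
0 ≤ 2 ≤ 6 (triangle on l)
L = 3 + 3 + 2 = 8 (even)

m_sum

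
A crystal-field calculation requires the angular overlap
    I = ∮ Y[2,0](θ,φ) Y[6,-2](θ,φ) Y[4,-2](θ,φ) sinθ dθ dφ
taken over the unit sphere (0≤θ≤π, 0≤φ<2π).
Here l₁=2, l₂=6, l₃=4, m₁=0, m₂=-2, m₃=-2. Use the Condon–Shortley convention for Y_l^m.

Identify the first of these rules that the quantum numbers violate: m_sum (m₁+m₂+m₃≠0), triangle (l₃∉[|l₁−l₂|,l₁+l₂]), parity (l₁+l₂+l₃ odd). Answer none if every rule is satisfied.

azimuthal sum: 0 − 2 − 2 = -4  ✗
4 ≤ 4 ≤ 8 (triangle on l)
L = 2 + 6 + 4 = 12 (even)

m_sum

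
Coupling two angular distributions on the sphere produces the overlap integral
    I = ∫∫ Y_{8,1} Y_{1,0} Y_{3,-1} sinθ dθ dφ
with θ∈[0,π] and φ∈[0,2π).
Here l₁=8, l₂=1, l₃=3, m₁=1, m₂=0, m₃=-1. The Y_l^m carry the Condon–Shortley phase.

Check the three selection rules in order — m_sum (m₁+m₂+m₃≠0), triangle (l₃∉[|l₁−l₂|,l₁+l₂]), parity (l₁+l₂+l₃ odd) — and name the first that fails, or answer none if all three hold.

triangle

Σmᵢ = 0  ✓
l₃∈[|l₁−l₂|,l₁+l₂]=[7,9], have l₃=3  ✗
Σlᵢ = 12 ⇒ even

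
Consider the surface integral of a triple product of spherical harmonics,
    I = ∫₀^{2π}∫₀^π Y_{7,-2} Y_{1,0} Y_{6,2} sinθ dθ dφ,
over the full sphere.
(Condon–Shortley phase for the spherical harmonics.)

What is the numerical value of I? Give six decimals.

Rules hold: Σm=0, L=14 even, 6≤6≤8.
N = 15·3·13 = 585
Δ = 2!·12!·0!/15! = 1/1365
Racah Σ t=1..1: t=1:−1/518400 = -1/518400
⇒ 3j(7 1 6; 0 0 0)² = 7/195, sgn -1
Racah Σ t=1..1: t=1:−1/967680 = -1/967680
⇒ 3j(7 1 6; -2 0 2)² = 3/91, sgn -1
4πI² = N·(3j₀)²·(3jₘ)² = 9/13
I = +1·√(0.692308/4π) = 0.23471705

0.234717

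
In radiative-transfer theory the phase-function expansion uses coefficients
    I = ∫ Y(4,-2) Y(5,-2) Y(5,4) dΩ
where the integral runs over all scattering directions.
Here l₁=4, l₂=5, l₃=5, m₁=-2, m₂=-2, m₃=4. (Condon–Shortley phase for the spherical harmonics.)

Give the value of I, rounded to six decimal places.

Rules hold: Σm=0, L=14 even, 1≤5≤9.
N = 9·11·11 = 1089
Δ = 4!·4!·6!/15! = 1/3153150
Racah Σ t=0..4: t=0:+1/69120 t=1:−1/1728 t=2:+1/576 t=3:−1/1728 t=4:+1/69120 = 7/11520
⇒ 3j(4 5 5; 0 0 0)² = 2/143, sgn -1
Racah Σ t=2..3: t=2:+1/11520 t=3:−1/25920 = 1/20736
⇒ 3j(4 5 5; -2 -2 4)² = 5/429, sgn -1
4πI² = N·(3j₀)²·(3jₘ)² = 30/169
I = +1·√(0.177515/4π) = 0.11885360

0.118854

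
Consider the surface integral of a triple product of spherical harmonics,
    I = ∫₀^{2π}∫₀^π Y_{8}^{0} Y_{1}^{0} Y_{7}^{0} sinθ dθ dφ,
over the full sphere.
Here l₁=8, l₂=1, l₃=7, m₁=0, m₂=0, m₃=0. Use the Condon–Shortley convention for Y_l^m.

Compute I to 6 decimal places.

0.244780

Checks pass: Σm=0; 16 even; l₃=7∈[7,9].
(2·8+1)(2·1+1)(2·7+1) = 765
Δ: 2! 14! 0! / 17! → 1/2040
sum: t=1:−1/25401600 = -1/25401600
3j²(8 1 7; 0 0 0) = Δ·Π!·Σ² = 8/255  (sign +1)
(m-triple is (0,0,0) — same symbol as above.)
combine: 4πI² = 765·8/255·8/255 = 64/85
take √, sign +1: I = 0.24477981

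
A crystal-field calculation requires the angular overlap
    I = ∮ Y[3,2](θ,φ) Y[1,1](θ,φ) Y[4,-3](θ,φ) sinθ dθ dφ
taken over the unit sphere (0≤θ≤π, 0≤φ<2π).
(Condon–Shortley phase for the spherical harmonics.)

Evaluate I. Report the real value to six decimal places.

m-sum 0 ✓  L=8 even ✓  2≤4≤4 ✓
Π(2lᵢ+1) = 7×3×9 = 189
triangle coeff Δ(3,1,4) = 1/252
Σ_t [0,0]: t=0:+1/36 = 1/36
(3j)²=4/63 [(3 1 4; 0 0 0)], sign=+1
Σ_t [0,0]: t=0:+1/240 = 1/240
(3j)²=1/12 [(3 1 4; 2 1 -3)], sign=-1
⇒ 4πI² = 1/1
I = (-1)√(1/1/(4π)) = -0.28209479

-0.282095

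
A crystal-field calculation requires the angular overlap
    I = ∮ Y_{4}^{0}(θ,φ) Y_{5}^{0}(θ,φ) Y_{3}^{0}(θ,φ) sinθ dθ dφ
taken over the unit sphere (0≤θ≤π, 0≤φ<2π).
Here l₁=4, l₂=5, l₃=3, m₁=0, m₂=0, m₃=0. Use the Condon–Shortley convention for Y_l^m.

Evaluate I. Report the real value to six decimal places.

Checks pass: Σm=0; 12 even; l₃=3∈[1,9].
(2·4+1)(2·5+1)(2·3+1) = 693
Δ: 6! 2! 4! / 13! → 1/180180
sum: t=2:+1/576 t=3:−1/144 t=4:+1/576 = -1/288
3j²(4 5 3; 0 0 0) = Δ·Π!·Σ² = 20/1001  (sign +1)
(m-triple is (0,0,0) — same symbol as above.)
combine: 4πI² = 693·20/1001·20/1001 = 3600/13013
take √, sign +1: I = 0.14837393

0.148374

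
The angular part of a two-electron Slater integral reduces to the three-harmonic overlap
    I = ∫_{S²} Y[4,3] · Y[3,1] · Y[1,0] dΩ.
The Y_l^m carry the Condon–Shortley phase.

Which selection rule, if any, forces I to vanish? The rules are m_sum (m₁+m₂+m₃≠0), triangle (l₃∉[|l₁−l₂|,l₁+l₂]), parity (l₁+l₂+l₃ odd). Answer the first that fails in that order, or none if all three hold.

m₁+m₂+m₃ = 3 + 1 + 0 = 4  ✗
triangle: |4−3|=1 ≤ l₃=1 ≤ 4+3=7
parity: l₁+l₂+l₃ = 8 is even

m_sum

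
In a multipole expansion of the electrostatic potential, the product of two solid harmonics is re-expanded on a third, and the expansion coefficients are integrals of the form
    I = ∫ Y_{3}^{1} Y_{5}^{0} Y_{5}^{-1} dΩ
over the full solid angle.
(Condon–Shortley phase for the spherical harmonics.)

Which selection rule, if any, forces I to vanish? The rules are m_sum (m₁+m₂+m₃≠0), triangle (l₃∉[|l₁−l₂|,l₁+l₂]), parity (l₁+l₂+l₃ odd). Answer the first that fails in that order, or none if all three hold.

parity

azimuthal sum: 1 + 0 − 1 = 0  ✓
2 ≤ 5 ≤ 8 (triangle on l)  ✓
L = 3 + 5 + 5 = 13 (odd)  ✗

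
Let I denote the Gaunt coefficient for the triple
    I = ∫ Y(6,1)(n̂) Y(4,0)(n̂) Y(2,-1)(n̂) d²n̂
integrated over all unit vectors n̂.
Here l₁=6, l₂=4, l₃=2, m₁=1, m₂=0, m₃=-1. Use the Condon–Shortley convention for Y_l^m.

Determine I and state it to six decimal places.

-0.210395

Rules hold: Σm=0, L=12 even, 2≤2≤10.
N = 13·9·5 = 585
Δ = 8!·4!·0!/13! = 1/6435
Racah Σ t=4..4: t=4:+1/2304 = 1/2304
⇒ 3j(6 4 2; 0 0 0)² = 5/143, sgn +1
Racah Σ t=4..4: t=4:+1/3456 = 1/3456
⇒ 3j(6 4 2; 1 0 -1)² = 35/1287, sgn -1
4πI² = N·(3j₀)²·(3jₘ)² = 875/1573
I = -1·√(0.556262/4π) = -0.21039467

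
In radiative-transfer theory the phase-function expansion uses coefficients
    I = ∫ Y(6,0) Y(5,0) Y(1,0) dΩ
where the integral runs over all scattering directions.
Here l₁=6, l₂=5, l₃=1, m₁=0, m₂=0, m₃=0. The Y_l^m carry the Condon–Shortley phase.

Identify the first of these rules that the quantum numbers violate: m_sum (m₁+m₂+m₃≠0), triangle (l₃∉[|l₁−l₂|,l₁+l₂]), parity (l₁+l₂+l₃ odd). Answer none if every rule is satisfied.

Σmᵢ = 0  ✓
l₃∈[|l₁−l₂|,l₁+l₂]=[1,11], have l₃=1  ✓
Σlᵢ = 12 ⇒ even  ✓

none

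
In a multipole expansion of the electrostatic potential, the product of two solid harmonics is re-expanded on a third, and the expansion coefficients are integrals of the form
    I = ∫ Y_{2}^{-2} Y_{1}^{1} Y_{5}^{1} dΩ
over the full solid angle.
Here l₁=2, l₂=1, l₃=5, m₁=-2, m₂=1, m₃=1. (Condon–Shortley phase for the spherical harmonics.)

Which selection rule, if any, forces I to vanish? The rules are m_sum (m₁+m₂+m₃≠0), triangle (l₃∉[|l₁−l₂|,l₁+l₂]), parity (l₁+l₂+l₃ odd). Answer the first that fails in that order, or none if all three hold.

triangle

m₁+m₂+m₃ = -2 + 1 + 1 = 0  ✓
triangle: |2−1|=1 ≤ l₃=5 ≤ 2+1=3  ✗
parity: l₁+l₂+l₃ = 8 is even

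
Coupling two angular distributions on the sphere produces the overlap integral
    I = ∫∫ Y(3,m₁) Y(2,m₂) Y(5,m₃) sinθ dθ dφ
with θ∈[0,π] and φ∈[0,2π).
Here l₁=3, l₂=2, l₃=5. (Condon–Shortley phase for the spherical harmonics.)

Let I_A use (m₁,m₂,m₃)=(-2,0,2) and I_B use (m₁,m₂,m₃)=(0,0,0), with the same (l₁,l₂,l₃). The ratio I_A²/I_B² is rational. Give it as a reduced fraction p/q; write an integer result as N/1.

Same 3,2,5: normalisation and zero-m 3j drop out of the ratio.
A: Δ: 0! 6! 4! / 11! → 1/2310; sum: t=0:+1/480 = 1/480; 3j²(3 2 5; -2 0 2) = Δ·Π!·Σ² = 3/110  (sign -1)
B: Δ: 0! 6! 4! / 11! → 1/2310; sum: t=0:+1/144 = 1/144; 3j²(3 2 5; 0 0 0) = Δ·Π!·Σ² = 10/231  (sign -1)
I_A²/I_B² = (3/110)/(10/231) = 63/100

63/100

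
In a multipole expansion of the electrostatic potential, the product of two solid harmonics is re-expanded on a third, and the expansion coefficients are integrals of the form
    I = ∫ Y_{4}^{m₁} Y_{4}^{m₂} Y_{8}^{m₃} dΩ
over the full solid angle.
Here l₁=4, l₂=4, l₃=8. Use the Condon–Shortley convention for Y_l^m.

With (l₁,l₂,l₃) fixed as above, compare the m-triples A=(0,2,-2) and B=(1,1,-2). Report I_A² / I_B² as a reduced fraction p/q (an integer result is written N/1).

5/8

Same 4,4,8: normalisation and zero-m 3j drop out of the ratio.
A: Δ: 0! 8! 8! / 17! → 1/218790; sum: t=0:+1/829440 = 1/829440; 3j²(4 4 8; 0 2 -2) = Δ·Π!·Σ² = 35/2431  (sign +1)
B: Δ: 0! 8! 8! / 17! → 1/218790; sum: t=0:+1/518400 = 1/518400; 3j²(4 4 8; 1 1 -2) = Δ·Π!·Σ² = 56/2431  (sign +1)
I_A²/I_B² = (35/2431)/(56/2431) = 5/8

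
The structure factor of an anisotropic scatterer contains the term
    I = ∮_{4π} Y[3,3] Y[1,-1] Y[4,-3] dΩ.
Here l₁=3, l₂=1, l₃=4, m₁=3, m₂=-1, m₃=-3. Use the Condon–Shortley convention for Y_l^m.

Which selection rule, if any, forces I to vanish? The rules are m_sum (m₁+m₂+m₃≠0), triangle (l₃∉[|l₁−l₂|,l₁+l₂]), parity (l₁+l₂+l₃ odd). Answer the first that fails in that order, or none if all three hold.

m₁+m₂+m₃ = 3 − 1 − 3 = -1  ✗
triangle: |3−1|=2 ≤ l₃=4 ≤ 3+1=4
parity: l₁+l₂+l₃ = 8 is even

m_sum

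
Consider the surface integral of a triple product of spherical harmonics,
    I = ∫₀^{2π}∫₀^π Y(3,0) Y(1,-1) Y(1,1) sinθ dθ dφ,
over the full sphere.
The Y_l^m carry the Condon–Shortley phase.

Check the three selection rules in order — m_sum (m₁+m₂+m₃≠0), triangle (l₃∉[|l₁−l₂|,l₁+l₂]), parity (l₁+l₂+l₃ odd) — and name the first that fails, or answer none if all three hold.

triangle

azimuthal sum: 0 − 1 + 1 = 0  ✓
2 ≤ 1 ≤ 4 (triangle on l)  ✗
L = 3 + 1 + 1 = 5 (odd)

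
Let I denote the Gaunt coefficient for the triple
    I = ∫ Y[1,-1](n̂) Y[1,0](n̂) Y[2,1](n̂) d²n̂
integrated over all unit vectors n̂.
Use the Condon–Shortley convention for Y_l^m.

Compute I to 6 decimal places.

Checks pass: Σm=0; 4 even; l₃=2∈[0,2].
(2·1+1)(2·1+1)(2·2+1) = 45
Δ: 0! 2! 2! / 5! → 1/30
sum: t=0:+1/1 = 1/1
3j²(1 1 2; 0 0 0) = Δ·Π!·Σ² = 2/15  (sign +1)
sum: t=0:+1/2 = 1/2
3j²(1 1 2; -1 0 1) = Δ·Π!·Σ² = 1/10  (sign -1)
combine: 4πI² = 45·2/15·1/10 = 3/5
take √, sign -1: I = -0.21850969

-0.218510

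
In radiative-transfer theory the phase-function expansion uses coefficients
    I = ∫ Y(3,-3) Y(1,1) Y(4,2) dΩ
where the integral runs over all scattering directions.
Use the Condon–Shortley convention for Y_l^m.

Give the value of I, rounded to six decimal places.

0.061558

Checks pass: Σm=0; 8 even; l₃=4∈[2,4].
(2·3+1)(2·1+1)(2·4+1) = 189
Δ: 0! 6! 2! / 9! → 1/252
sum: t=0:+1/36 = 1/36
3j²(3 1 4; 0 0 0) = Δ·Π!·Σ² = 4/63  (sign +1)
sum: t=0:+1/1440 = 1/1440
3j²(3 1 4; -3 1 2) = Δ·Π!·Σ² = 1/252  (sign +1)
combine: 4πI² = 189·4/63·1/252 = 1/21
take √, sign +1: I = 0.06155813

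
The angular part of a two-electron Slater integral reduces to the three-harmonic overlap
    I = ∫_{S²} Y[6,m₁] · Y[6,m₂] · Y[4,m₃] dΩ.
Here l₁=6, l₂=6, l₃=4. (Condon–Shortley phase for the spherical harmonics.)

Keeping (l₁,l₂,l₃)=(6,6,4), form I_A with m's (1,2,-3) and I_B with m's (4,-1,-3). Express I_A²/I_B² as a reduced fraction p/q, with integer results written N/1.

Shared (l₁,l₂,l₃)=(6,6,4): N and (l;000)² cancel in I_A²/I_B².
A: Δ = 8!·4!·4!/17! = 1/15315300; Racah Σ t=4..5: t=4:+1/82944 t=5:−1/103680 = 1/414720; ⇒ 3j(6 6 4; 1 2 -3)² = 49/43758, sgn -1
B: Δ = 8!·4!·4!/17! = 1/15315300; Racah Σ t=1..2: t=1:−1/725760 t=2:+1/207360 = 1/290304; ⇒ 3j(6 6 4; 4 -1 -3)² = 125/7293, sgn -1
I_A²/I_B² = (49/43758)/(125/7293) = 49/750

49/750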